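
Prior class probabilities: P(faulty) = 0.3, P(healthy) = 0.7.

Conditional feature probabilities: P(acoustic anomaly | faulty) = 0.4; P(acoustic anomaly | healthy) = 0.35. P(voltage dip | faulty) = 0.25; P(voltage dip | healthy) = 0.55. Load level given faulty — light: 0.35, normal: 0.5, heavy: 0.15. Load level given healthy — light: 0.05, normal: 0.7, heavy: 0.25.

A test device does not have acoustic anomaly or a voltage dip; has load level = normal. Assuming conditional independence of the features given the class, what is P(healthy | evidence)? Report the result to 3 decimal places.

faulty: 0.3 × (1−0.4) × (1−0.25) × 0.5 = 0.0675
healthy: 0.7 × (1−0.35) × (1−0.55) × 0.7 = 0.143325
P(healthy | x) = 0.143325 / 0.210825 ≈ 0.680

0.680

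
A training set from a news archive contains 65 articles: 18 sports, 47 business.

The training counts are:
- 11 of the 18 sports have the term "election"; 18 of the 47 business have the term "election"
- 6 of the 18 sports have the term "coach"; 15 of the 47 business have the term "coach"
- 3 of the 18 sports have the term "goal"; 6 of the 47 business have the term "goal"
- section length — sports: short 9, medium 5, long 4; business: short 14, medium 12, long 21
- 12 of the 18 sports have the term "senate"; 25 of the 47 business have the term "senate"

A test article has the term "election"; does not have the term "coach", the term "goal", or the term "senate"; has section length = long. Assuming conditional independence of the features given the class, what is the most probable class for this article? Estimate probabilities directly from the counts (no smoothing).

business

sports: (18/65) × (11/18) × (12/18) × (15/18) × (4/18) × (6/18) ≈ 0.00696423
business: (47/65) × (18/47) × (32/47) × (41/47) × (21/47) × (22/47) ≈ 0.0343988
Highest score → business.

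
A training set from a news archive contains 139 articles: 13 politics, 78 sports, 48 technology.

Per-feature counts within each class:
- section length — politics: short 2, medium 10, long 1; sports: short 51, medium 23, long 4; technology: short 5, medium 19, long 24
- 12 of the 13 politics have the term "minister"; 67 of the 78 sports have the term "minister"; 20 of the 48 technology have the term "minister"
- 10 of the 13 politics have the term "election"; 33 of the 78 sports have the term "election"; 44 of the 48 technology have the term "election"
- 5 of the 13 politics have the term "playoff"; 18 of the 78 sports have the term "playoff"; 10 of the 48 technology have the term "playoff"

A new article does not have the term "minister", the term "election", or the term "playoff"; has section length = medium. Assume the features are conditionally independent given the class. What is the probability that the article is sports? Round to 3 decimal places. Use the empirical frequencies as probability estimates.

0.631

politics: (13/139) × (10/13) × (1/13) × (3/13) × (8/13) ≈ 0.000785898
sports: (78/139) × (23/78) × (11/78) × (45/78) × (60/78) ≈ 0.0103558
technology: (48/139) × (19/48) × (28/48) × (4/48) × (38/48) ≈ 0.00526038
P(sports | x) = 0.0103558 / 0.016402078 ≈ 0.631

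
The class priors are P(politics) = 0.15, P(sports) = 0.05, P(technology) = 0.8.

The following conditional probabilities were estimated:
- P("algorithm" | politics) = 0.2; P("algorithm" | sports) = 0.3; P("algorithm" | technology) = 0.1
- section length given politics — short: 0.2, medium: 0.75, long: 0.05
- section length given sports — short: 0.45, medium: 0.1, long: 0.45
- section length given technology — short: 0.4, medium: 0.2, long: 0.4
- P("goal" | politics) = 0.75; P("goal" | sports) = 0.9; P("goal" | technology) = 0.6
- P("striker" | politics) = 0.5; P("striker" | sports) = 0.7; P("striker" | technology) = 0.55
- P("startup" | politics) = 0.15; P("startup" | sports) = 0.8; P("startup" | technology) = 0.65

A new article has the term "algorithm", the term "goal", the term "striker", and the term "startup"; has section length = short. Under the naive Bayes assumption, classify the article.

politics: 0.15 × 0.2 × 0.2 × 0.75 × 0.5 × 0.15 = 0.0003375
sports: 0.05 × 0.3 × 0.45 × 0.9 × 0.7 × 0.8 = 0.003402
technology: 0.8 × 0.1 × 0.4 × 0.6 × 0.55 × 0.65 = 0.006864
Highest score → technology.

technology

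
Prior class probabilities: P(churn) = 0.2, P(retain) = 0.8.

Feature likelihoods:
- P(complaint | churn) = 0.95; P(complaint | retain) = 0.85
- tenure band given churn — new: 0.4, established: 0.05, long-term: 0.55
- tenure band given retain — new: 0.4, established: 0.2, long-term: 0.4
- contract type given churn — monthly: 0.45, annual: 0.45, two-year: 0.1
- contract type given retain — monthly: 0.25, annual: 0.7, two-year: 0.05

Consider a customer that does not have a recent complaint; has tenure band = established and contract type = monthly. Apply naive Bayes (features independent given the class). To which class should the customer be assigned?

churn: 0.2 × (1−0.95) × 0.05 × 0.45 = 0.000225
retain: 0.8 × (1−0.85) × 0.2 × 0.25 = 0.006
Highest score → retain.

retain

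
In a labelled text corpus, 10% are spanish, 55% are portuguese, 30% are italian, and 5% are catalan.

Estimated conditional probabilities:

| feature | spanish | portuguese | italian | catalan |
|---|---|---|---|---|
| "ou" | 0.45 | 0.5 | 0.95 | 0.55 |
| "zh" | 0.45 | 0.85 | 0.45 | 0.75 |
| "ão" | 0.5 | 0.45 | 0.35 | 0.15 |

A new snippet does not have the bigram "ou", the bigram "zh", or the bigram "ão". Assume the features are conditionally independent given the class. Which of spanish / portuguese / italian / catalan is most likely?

portuguese

spanish: 0.1 × (1−0.45) × (1−0.45) × (1−0.5) = 0.015125
portuguese: 0.55 × (1−0.5) × (1−0.85) × (1−0.45) = 0.0226875
italian: 0.3 × (1−0.95) × (1−0.45) × (1−0.35) = 0.0053625
catalan: 0.05 × (1−0.55) × (1−0.75) × (1−0.15) = 0.00478125
Highest score → portuguese.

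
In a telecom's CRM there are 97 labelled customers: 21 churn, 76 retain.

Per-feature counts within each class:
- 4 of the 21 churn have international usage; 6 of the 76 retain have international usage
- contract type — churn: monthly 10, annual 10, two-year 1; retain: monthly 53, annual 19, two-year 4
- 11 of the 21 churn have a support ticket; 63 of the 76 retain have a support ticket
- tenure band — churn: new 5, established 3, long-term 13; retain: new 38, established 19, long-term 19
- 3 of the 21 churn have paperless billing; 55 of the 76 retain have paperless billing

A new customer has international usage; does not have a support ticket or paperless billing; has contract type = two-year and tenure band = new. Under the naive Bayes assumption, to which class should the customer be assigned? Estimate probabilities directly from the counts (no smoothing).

churn

churn: (21/97) × (4/21) × (1/21) × (10/21) × (5/21) × (18/21) ≈ 0.000190833
retain: (76/97) × (6/76) × (4/76) × (13/76) × (38/76) × (21/76) ≈ 0.0000769363
Highest score → churn.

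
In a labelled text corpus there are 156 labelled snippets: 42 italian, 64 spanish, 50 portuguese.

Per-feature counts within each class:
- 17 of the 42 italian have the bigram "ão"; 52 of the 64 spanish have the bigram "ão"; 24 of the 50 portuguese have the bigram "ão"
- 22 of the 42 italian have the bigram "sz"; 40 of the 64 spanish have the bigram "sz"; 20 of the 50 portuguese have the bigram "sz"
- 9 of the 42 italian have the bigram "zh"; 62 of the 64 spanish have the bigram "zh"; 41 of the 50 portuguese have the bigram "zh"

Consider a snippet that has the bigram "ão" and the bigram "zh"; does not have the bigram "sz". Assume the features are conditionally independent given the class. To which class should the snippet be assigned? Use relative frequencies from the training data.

spanish

italian: (42/156) × (17/42) × (20/42) × (9/42) ≈ 0.0111198
spanish: (64/156) × (52/64) × (24/64) × (62/64) = 0.12109375
portuguese: (50/156) × (24/50) × (30/50) × (41/50) ≈ 0.0756923
Highest score → spanish.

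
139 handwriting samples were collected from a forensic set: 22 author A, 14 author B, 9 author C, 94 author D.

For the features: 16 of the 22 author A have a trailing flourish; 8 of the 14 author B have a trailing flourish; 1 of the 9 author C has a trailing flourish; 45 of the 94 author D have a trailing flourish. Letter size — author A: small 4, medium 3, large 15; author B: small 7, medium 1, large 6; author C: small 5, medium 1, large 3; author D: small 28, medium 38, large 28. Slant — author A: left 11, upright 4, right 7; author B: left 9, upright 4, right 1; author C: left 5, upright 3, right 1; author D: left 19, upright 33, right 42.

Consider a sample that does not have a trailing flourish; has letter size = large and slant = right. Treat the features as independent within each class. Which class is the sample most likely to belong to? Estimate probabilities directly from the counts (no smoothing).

author D

author A: (22/139) × (6/22) × (15/22) × (7/22) ≈ 0.00936441
author B: (14/139) × (6/14) × (6/14) × (1/14) ≈ 0.00132139
author C: (9/139) × (8/9) × (3/9) × (1/9) ≈ 0.00213163
author D: (94/139) × (49/94) × (28/94) × (42/94) ≈ 0.0469173
Highest score → author D.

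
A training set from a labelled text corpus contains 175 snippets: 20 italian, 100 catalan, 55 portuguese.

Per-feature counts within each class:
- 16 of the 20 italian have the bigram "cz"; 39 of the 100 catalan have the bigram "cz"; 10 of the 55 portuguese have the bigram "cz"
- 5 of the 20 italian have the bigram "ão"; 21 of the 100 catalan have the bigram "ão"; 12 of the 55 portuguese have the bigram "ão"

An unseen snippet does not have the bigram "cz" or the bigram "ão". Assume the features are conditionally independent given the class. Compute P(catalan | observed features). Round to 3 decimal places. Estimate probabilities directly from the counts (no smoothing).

0.558

italian: (20/175) × (4/20) × (15/20) ≈ 0.0171429
catalan: (100/175) × (61/100) × (79/100) ≈ 0.275371
portuguese: (55/175) × (45/55) × (43/55) ≈ 0.201039
P(catalan | x) = 0.275371 / 0.4935529 ≈ 0.558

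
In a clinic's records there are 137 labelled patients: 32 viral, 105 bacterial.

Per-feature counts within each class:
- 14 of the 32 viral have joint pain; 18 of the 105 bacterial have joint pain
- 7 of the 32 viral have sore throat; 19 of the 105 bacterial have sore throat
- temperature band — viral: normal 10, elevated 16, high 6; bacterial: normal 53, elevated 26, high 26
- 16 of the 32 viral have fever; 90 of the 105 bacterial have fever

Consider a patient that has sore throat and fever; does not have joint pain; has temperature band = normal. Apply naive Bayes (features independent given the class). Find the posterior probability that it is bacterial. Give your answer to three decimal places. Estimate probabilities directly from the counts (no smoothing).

viral: (32/137) × (18/32) × (7/32) × (10/32) × (16/32) ≈ 0.00449076
bacterial: (105/137) × (87/105) × (19/105) × (53/105) × (90/105) ≈ 0.0497168
P(bacterial | x) = 0.0497168 / 0.05420756 ≈ 0.917

0.917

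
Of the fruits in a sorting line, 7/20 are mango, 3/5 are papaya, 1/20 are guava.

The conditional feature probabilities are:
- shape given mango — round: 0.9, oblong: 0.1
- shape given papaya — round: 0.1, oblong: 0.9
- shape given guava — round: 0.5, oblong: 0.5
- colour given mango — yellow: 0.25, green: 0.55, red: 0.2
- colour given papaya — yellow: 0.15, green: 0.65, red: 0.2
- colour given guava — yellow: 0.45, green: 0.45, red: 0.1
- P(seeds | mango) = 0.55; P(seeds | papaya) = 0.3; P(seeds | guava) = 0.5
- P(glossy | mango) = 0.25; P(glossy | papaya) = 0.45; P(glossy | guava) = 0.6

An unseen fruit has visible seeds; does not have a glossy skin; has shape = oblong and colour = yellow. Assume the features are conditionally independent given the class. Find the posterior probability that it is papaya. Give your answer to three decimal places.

0.695

mango: 0.35 × 0.1 × 0.25 × 0.55 × (1−0.25) = 0.003609375
papaya: 0.6 × 0.9 × 0.15 × 0.3 × (1−0.45) = 0.013365
guava: 0.05 × 0.5 × 0.45 × 0.5 × (1−0.6) = 0.00225
P(papaya | x) = 0.013365 / 0.019224375 ≈ 0.695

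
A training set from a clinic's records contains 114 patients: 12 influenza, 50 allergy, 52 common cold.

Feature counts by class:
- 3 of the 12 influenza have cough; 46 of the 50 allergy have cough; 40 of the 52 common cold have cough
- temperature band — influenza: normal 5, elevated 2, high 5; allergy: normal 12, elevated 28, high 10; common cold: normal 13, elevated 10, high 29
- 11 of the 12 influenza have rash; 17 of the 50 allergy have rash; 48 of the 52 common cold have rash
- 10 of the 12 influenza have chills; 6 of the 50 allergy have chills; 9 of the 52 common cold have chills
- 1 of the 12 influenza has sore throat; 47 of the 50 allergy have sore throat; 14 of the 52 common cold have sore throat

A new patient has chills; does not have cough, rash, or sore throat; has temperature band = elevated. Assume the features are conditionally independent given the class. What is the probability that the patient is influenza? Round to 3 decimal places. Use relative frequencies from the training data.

0.743

influenza: (12/114) × (9/12) × (2/12) × (1/12) × (10/12) × (11/12) ≈ 0.000837597
allergy: (50/114) × (4/50) × (28/50) × (33/50) × (6/50) × (3/50) ≈ 0.0000933726
common cold: (52/114) × (12/52) × (10/52) × (4/52) × (9/52) × (38/52) ≈ 0.000196947
P(influenza | x) = 0.000837597 / 0.0011279166 ≈ 0.743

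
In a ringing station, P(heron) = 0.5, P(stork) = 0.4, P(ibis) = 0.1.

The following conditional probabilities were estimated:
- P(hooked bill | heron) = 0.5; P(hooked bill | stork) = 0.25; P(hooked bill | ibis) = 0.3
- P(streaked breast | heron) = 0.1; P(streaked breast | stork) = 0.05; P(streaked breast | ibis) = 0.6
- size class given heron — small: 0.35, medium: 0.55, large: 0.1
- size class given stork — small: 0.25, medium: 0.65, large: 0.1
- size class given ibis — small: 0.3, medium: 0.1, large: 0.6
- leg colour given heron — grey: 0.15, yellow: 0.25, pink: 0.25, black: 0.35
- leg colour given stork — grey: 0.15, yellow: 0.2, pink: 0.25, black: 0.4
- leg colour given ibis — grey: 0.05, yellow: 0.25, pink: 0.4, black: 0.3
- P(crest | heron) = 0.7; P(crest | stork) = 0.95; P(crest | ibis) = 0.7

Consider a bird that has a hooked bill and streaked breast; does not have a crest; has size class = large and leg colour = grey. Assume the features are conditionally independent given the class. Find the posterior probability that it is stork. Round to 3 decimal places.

0.013

heron: 0.5 × 0.5 × 0.1 × 0.1 × 0.15 × (1−0.7) = 0.0001125
stork: 0.4 × 0.25 × 0.05 × 0.1 × 0.15 × (1−0.95) = 0.00000375
ibis: 0.1 × 0.3 × 0.6 × 0.6 × 0.05 × (1−0.7) = 0.000162
P(stork | x) = 0.00000375 / 0.00027825 ≈ 0.013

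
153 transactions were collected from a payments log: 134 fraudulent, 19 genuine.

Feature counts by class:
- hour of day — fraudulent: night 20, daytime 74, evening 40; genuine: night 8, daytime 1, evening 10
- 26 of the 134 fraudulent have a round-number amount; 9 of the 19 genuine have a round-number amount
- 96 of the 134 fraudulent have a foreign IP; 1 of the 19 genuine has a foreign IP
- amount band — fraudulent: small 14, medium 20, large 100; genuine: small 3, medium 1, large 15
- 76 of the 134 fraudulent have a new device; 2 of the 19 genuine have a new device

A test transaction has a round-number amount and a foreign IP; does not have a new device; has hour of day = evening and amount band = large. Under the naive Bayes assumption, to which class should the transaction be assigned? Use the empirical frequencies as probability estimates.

fraudulent: (134/153) × (40/134) × (26/134) × (96/134) × (100/134) × (58/134) ≈ 0.0117388
genuine: (19/153) × (10/19) × (9/19) × (1/19) × (15/19) × (17/19) ≈ 0.001151
Highest score → fraudulent.

fraudulent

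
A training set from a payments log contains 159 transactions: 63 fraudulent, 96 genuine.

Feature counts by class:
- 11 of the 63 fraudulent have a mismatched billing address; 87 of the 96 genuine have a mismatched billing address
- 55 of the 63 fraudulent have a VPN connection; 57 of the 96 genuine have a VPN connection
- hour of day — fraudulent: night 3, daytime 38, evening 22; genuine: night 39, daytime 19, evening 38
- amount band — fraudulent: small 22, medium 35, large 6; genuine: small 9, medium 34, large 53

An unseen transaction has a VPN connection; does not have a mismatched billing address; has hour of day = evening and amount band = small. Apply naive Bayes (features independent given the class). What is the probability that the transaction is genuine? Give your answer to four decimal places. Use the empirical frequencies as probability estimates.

0.0346

fraudulent: (63/159) × (52/63) × (55/63) × (22/63) × (22/63) ≈ 0.0348171
genuine: (96/159) × (9/96) × (57/96) × (38/96) × (9/96) ≈ 0.00124719
P(genuine | x) = 0.00124719 / 0.03606429 ≈ 0.0346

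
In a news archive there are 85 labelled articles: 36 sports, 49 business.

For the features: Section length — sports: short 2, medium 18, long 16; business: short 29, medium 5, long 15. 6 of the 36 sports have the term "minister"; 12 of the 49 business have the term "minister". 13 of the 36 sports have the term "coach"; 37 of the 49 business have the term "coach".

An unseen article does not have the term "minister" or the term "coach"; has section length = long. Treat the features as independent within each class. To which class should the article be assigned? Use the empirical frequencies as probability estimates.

sports: (36/85) × (16/36) × (30/36) × (23/36) ≈ 0.100218
business: (49/85) × (15/49) × (37/49) × (12/49) ≈ 0.0326335
Highest score → sports.

sports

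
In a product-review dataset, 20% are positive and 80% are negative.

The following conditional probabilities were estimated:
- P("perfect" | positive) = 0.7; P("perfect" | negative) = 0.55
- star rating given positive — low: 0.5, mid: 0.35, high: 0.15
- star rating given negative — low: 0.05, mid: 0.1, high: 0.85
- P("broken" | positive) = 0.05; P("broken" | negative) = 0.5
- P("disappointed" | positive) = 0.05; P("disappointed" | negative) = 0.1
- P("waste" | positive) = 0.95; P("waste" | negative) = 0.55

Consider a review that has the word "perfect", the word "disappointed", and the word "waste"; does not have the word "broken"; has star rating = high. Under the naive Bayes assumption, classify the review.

negative

positive: 0.2 × 0.7 × 0.15 × (1−0.05) × 0.05 × 0.95 = 0.000947625
negative: 0.8 × 0.55 × 0.85 × (1−0.5) × 0.1 × 0.55 = 0.010285
Highest score → negative.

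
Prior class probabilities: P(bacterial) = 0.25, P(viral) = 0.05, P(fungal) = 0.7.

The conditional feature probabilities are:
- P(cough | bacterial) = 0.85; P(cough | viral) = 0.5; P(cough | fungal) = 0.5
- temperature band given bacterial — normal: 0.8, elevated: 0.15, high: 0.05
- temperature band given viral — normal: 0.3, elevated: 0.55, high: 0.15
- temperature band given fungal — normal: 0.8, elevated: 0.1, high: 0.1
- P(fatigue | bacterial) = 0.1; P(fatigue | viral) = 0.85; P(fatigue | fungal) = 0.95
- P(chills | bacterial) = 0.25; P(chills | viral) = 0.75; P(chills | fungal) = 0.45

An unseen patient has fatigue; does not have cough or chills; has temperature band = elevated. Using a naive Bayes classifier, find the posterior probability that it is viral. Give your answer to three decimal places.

0.135

bacterial: 0.25 × (1−0.85) × 0.15 × 0.1 × (1−0.25) = 0.000421875
viral: 0.05 × (1−0.5) × 0.55 × 0.85 × (1−0.75) = 0.002921875
fungal: 0.7 × (1−0.5) × 0.1 × 0.95 × (1−0.45) = 0.0182875
P(viral | x) = 0.002921875 / 0.02163125 ≈ 0.135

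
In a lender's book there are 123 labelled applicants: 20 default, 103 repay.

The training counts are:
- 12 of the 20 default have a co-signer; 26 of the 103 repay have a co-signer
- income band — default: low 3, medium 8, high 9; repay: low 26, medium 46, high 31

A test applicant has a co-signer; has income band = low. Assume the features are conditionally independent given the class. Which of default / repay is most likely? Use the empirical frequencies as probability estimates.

default: (20/123) × (12/20) × (3/20) ≈ 0.0146341
repay: (103/123) × (26/103) × (26/103) ≈ 0.0533586
Highest score → repay.

repay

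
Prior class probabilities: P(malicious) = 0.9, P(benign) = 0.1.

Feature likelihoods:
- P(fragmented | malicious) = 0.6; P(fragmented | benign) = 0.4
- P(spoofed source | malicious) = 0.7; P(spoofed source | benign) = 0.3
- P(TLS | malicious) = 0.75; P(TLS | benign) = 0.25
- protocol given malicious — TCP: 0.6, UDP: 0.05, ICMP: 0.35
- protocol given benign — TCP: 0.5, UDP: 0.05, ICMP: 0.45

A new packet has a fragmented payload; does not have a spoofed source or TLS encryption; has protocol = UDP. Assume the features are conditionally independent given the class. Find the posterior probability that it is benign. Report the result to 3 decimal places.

0.341

malicious: 0.9 × 0.6 × (1−0.7) × (1−0.75) × 0.05 = 0.002025
benign: 0.1 × 0.4 × (1−0.3) × (1−0.25) × 0.05 = 0.00105
P(benign | x) = 0.00105 / 0.003075 ≈ 0.341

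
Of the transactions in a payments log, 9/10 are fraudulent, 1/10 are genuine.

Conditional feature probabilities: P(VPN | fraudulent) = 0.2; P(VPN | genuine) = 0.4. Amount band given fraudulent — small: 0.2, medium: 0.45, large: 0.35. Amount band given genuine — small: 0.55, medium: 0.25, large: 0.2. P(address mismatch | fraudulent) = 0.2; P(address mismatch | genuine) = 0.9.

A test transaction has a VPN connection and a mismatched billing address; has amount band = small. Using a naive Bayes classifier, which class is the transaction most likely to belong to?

fraudulent: 0.9 × 0.2 × 0.2 × 0.2 = 0.0072
genuine: 0.1 × 0.4 × 0.55 × 0.9 = 0.0198
Highest score → genuine.

genuine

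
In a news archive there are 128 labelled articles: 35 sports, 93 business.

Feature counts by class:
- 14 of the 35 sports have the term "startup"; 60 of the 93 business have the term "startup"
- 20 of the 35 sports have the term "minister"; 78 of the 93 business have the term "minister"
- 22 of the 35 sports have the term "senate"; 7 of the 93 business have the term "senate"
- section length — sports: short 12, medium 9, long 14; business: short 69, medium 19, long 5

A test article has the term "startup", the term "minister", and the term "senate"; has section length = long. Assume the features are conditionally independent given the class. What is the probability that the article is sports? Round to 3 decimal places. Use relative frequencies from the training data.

sports: (35/128) × (14/35) × (20/35) × (22/35) × (14/35) ≈ 0.0157143
business: (93/128) × (60/93) × (78/93) × (7/93) × (5/93) ≈ 0.00159094
P(sports | x) = 0.0157143 / 0.01730524 ≈ 0.908

0.908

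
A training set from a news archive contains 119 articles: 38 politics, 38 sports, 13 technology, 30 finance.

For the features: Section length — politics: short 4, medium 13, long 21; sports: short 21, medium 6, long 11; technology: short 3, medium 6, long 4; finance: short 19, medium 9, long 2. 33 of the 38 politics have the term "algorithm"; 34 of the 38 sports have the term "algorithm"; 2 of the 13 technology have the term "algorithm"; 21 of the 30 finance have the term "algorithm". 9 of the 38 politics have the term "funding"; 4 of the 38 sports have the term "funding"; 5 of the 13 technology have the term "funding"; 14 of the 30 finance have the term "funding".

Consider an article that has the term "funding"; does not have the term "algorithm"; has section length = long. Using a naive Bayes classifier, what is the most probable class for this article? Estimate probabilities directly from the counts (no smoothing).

technology

politics: (38/119) × (21/38) × (5/38) × (9/38) ≈ 0.00549943
sports: (38/119) × (11/38) × (4/38) × (4/38) ≈ 0.00102423
technology: (13/119) × (4/13) × (11/13) × (5/13) ≈ 0.0109393
finance: (30/119) × (2/30) × (9/30) × (14/30) ≈ 0.00235294
Highest score → technology.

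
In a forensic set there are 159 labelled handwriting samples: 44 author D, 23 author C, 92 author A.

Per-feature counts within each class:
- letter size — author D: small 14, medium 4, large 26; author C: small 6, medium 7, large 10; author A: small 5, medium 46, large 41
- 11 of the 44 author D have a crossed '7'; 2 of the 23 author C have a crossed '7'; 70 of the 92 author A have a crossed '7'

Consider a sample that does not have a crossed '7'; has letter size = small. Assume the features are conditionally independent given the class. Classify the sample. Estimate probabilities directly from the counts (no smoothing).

author D: (44/159) × (14/44) × (33/44) ≈ 0.0660377
author C: (23/159) × (6/23) × (21/23) ≈ 0.0344545
author A: (92/159) × (5/92) × (22/92) ≈ 0.00751982
Highest score → author D.

author D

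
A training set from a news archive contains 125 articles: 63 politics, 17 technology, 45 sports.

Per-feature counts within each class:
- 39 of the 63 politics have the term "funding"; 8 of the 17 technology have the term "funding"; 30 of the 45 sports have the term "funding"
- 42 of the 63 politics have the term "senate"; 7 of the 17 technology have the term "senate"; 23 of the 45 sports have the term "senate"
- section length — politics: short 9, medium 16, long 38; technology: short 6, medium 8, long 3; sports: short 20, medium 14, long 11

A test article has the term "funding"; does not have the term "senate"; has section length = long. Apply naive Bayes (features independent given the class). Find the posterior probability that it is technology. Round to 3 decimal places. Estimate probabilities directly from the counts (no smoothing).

politics: (63/125) × (39/63) × (21/63) × (38/63) ≈ 0.0627302
technology: (17/125) × (8/17) × (10/17) × (3/17) ≈ 0.0066436
sports: (45/125) × (30/45) × (22/45) × (11/45) ≈ 0.0286815
P(technology | x) = 0.0066436 / 0.0980553 ≈ 0.068

0.068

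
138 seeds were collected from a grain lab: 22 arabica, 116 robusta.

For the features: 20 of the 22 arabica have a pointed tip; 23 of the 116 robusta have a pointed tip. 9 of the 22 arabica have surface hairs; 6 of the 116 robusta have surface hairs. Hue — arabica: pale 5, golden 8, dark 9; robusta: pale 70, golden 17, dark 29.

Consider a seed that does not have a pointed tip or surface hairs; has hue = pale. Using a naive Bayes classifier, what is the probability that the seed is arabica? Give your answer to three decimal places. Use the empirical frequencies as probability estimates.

arabica: (22/138) × (2/22) × (13/22) × (5/22) ≈ 0.00194634
robusta: (116/138) × (93/116) × (110/116) × (70/116) ≈ 0.385637
P(arabica | x) = 0.00194634 / 0.38758334 ≈ 0.005

0.005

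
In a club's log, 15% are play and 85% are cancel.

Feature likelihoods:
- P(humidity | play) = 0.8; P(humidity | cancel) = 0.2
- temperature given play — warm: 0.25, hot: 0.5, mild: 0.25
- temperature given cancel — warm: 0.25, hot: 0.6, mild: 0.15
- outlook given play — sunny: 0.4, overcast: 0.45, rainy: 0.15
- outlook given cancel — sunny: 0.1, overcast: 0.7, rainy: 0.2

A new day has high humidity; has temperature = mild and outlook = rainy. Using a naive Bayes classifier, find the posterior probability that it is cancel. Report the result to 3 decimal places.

play: 0.15 × 0.8 × 0.25 × 0.15 = 0.0045
cancel: 0.85 × 0.2 × 0.15 × 0.2 = 0.0051
P(cancel | x) = 0.0051 / 0.0096 ≈ 0.531

0.531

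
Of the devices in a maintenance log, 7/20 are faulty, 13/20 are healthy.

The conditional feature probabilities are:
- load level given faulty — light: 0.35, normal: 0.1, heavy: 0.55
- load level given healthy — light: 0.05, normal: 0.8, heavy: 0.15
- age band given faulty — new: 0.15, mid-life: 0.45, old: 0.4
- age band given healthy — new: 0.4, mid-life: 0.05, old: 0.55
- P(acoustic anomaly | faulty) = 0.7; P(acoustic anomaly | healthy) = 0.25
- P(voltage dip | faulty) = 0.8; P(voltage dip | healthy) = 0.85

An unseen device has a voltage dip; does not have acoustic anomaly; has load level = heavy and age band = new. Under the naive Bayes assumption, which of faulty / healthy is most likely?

faulty: 0.35 × 0.55 × 0.15 × (1−0.7) × 0.8 = 0.00693
healthy: 0.65 × 0.15 × 0.4 × (1−0.25) × 0.85 = 0.0248625
Highest score → healthy.

healthy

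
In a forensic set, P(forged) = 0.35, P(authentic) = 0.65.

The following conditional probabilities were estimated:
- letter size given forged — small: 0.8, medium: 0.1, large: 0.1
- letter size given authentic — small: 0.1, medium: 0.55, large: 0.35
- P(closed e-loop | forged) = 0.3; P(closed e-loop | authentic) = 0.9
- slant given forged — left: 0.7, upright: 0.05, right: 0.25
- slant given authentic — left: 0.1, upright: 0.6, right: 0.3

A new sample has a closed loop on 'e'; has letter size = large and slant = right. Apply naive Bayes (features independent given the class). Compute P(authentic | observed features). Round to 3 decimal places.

forged: 0.35 × 0.1 × 0.3 × 0.25 = 0.002625
authentic: 0.65 × 0.35 × 0.9 × 0.3 = 0.061425
P(authentic | x) = 0.061425 / 0.06405 ≈ 0.959

0.959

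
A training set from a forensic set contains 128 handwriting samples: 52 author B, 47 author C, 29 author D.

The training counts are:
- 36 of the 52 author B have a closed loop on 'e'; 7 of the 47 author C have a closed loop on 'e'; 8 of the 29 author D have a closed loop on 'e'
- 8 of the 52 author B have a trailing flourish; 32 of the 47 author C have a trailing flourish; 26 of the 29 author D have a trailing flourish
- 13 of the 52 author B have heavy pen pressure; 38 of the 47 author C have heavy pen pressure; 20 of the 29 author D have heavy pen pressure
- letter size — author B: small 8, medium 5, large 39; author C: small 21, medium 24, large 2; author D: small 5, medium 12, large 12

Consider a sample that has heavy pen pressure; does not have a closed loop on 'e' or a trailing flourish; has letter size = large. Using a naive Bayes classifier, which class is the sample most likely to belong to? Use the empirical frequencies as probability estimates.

author B

author B: (52/128) × (16/52) × (44/52) × (13/52) × (39/52) ≈ 0.0198317
author C: (47/128) × (40/47) × (15/47) × (38/47) × (2/47) ≈ 0.00343132
author D: (29/128) × (21/29) × (3/29) × (20/29) × (12/29) ≈ 0.00484337
Highest score → author B.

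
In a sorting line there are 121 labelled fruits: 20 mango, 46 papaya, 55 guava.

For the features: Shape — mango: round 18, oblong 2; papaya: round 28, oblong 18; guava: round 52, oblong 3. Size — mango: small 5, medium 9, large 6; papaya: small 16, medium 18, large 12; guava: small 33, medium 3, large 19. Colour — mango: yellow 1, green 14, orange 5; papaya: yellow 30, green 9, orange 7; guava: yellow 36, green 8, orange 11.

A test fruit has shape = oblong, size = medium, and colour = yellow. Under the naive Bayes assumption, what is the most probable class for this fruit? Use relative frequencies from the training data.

mango: (20/121) × (2/20) × (9/20) × (1/20) ≈ 0.000371901
papaya: (46/121) × (18/46) × (18/46) × (30/46) ≈ 0.0379634
guava: (55/121) × (3/55) × (3/55) × (36/55) ≈ 0.000885185
Highest score → papaya.

papaya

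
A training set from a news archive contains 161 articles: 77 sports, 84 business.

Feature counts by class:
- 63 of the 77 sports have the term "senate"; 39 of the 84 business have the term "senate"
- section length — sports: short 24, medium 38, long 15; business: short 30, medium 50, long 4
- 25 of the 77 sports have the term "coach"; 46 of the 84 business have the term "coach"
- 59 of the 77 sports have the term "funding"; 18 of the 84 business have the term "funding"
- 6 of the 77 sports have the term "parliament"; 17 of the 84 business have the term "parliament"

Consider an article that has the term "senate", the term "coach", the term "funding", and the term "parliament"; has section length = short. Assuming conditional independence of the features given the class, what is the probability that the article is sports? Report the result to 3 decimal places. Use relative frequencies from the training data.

sports: (77/161) × (63/77) × (24/77) × (25/77) × (59/77) × (6/77) ≈ 0.00236432
business: (84/161) × (39/84) × (30/84) × (46/84) × (18/84) × (17/84) ≈ 0.00205458
P(sports | x) = 0.00236432 / 0.0044189 ≈ 0.535

0.535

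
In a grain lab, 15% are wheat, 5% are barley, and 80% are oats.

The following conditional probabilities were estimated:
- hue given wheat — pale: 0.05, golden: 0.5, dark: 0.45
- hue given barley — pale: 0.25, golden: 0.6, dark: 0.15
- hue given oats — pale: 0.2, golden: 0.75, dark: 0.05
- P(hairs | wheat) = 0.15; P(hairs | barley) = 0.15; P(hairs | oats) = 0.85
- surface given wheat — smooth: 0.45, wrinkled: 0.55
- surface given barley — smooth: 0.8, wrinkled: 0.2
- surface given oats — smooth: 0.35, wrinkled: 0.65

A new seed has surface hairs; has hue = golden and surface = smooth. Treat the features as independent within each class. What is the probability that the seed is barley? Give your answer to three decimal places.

wheat: 0.15 × 0.5 × 0.15 × 0.45 = 0.0050625
barley: 0.05 × 0.6 × 0.15 × 0.8 = 0.0036
oats: 0.8 × 0.75 × 0.85 × 0.35 = 0.1785
P(barley | x) = 0.0036 / 0.1871625 ≈ 0.019

0.019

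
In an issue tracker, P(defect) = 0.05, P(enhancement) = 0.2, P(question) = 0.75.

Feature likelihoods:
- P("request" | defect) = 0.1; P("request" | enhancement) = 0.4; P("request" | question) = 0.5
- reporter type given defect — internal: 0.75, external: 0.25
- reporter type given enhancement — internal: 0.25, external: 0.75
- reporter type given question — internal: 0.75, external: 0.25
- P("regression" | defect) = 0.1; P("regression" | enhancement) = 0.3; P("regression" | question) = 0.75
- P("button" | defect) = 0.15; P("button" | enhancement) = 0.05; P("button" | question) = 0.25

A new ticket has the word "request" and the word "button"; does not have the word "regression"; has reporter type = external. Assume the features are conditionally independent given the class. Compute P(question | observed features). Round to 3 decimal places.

defect: 0.05 × 0.1 × 0.25 × (1−0.1) × 0.15 = 0.00016875
enhancement: 0.2 × 0.4 × 0.75 × (1−0.3) × 0.05 = 0.0021
question: 0.75 × 0.5 × 0.25 × (1−0.75) × 0.25 = 0.005859375
P(question | x) = 0.005859375 / 0.008128125 ≈ 0.721

0.721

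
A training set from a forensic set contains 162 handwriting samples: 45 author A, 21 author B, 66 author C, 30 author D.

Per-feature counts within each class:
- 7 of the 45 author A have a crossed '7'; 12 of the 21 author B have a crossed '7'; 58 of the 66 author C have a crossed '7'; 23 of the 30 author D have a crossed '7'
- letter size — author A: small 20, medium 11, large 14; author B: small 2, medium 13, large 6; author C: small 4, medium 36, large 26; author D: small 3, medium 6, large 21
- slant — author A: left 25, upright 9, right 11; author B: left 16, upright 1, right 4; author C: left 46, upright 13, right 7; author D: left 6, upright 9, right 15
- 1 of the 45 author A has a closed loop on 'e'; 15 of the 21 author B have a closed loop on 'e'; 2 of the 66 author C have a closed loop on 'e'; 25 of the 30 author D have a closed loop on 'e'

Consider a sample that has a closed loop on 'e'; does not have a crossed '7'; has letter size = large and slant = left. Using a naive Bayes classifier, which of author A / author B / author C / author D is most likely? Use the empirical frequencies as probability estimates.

author A: (45/162) × (38/45) × (14/45) × (25/45) × (1/45) ≈ 0.000900947
author B: (21/162) × (9/21) × (6/21) × (16/21) × (15/21) ≈ 0.00863838
author C: (66/162) × (8/66) × (26/66) × (46/66) × (2/66) ≈ 0.00041087
author D: (30/162) × (7/30) × (21/30) × (6/30) × (25/30) ≈ 0.00504115
Highest score → author B.

author B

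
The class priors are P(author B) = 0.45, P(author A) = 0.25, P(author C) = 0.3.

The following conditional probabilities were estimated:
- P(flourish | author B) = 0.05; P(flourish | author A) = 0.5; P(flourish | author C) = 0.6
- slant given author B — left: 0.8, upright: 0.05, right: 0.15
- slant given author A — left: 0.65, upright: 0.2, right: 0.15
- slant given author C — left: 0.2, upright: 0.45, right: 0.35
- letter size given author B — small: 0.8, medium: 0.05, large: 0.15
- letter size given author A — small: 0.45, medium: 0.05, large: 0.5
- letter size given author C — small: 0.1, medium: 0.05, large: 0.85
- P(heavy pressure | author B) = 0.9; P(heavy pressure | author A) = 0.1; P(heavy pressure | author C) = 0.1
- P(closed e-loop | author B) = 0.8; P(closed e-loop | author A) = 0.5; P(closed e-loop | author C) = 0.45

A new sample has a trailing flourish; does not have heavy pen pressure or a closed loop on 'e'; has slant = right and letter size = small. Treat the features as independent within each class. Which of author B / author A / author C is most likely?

author B: 0.45 × 0.05 × 0.15 × 0.8 × (1−0.9) × (1−0.8) = 0.000054
author A: 0.25 × 0.5 × 0.15 × 0.45 × (1−0.1) × (1−0.5) = 0.003796875
author C: 0.3 × 0.6 × 0.35 × 0.1 × (1−0.1) × (1−0.45) = 0.0031185
Highest score → author A.

author A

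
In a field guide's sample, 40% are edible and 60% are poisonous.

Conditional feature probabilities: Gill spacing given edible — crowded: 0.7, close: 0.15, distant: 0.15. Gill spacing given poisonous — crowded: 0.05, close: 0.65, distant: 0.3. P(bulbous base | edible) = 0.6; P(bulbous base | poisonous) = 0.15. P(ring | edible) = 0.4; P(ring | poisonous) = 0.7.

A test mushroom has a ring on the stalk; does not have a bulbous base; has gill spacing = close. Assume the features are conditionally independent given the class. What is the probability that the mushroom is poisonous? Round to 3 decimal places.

edible: 0.4 × 0.15 × (1−0.6) × 0.4 = 0.0096
poisonous: 0.6 × 0.65 × (1−0.15) × 0.7 = 0.23205
P(poisonous | x) = 0.23205 / 0.24165 ≈ 0.960

0.960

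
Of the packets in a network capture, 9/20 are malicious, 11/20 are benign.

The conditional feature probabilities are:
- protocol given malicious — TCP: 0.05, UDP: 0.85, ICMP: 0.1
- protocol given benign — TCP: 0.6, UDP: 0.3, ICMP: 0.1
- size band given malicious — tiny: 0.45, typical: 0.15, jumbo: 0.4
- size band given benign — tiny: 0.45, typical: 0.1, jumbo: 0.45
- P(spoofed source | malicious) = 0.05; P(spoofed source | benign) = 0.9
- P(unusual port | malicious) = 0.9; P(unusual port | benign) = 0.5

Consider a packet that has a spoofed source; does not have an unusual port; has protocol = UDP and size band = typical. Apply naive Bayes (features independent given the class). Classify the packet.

malicious: 0.45 × 0.85 × 0.15 × 0.05 × (1−0.9) = 0.000286875
benign: 0.55 × 0.3 × 0.1 × 0.9 × (1−0.5) = 0.007425
Highest score → benign.

benign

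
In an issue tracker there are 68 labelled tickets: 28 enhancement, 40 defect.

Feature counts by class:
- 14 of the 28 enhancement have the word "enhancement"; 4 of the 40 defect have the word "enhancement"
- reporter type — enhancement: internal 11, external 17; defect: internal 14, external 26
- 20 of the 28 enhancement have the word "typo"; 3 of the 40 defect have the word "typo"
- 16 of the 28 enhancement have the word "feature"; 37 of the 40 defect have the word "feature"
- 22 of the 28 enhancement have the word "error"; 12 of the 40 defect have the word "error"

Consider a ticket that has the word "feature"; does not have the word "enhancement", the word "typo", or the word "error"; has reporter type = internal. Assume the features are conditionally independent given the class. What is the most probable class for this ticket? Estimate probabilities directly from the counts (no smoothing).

enhancement: (28/68) × (14/28) × (11/28) × (8/28) × (16/28) × (6/28) ≈ 0.0028297
defect: (40/68) × (36/40) × (14/40) × (37/40) × (37/40) × (28/40) ≈ 0.11098
Highest score → defect.

defect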